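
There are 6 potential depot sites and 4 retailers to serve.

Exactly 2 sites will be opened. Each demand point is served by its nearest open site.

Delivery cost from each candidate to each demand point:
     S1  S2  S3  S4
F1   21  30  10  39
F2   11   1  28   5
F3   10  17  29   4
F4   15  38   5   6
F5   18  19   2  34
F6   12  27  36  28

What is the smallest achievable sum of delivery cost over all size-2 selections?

19

Open {F2, F5}.
  S1→F2 11, S2→F2 1, S3→F5 2, S4→F2 5  ⇒ total 19.
Compare {F2, F4}: total 22.
Compare {F1, F2}: total 27.
No size-2 selection does better; minimum is 19.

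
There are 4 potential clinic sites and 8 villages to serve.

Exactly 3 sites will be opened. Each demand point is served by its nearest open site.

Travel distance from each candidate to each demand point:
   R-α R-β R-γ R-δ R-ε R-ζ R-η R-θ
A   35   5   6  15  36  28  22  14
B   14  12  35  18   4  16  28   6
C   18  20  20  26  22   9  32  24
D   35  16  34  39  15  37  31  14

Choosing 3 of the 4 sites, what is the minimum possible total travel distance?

81

Open {A, B, C}.
  R-α→B 14, R-β→A 5, R-γ→A 6, R-δ→A 15, R-ε→B 4, R-ζ→C 9, R-η→A 22, R-θ→B 6  ⇒ total 81.
Compare {A, B, D}: total 88.
Compare {A, C, D}: total 104.
No size-3 selection does better; minimum is 81.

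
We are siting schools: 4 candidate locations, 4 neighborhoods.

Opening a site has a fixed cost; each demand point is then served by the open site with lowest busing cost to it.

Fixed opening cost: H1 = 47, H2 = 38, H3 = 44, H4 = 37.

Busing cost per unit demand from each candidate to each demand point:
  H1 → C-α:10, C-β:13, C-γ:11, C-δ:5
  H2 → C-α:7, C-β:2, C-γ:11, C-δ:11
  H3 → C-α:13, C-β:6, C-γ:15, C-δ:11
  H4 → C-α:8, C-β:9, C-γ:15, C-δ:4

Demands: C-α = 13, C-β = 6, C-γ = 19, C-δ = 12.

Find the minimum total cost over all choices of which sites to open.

435

Open {H2, H4}: assign each demand point to its cheapest open site.
  C-α→H2 13×7=91, C-β→H2 6×2=12, C-γ→H2 19×11=209, C-δ→H4 12×4=48
  busing cost 360, fixed 75 → total 435.
Compare {H1, H2}: busing cost 372 + fixed 85 = 457.
Compare {H2, H3, H4}: busing cost 360 + fixed 119 = 479.
Compare {H2}: busing cost 444 + fixed 38 = 482.
All other subsets cost ≥ 457. Minimum total cost: 435.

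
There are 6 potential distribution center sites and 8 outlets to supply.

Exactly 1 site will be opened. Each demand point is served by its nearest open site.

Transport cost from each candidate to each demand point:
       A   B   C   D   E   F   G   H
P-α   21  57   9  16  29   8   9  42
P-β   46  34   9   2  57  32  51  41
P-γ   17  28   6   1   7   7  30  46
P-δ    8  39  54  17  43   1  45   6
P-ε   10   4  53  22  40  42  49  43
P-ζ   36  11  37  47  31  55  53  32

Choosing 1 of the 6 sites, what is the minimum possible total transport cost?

Open {P-γ}.
  A→P-γ 17, B→P-γ 28, C→P-γ 6, D→P-γ 1, E→P-γ 7, F→P-γ 7, G→P-γ 30, H→P-γ 46  ⇒ total 142.
Compare {P-α}: total 191.
Compare {P-δ}: total 213.
No size-1 selection does better; minimum is 142.

142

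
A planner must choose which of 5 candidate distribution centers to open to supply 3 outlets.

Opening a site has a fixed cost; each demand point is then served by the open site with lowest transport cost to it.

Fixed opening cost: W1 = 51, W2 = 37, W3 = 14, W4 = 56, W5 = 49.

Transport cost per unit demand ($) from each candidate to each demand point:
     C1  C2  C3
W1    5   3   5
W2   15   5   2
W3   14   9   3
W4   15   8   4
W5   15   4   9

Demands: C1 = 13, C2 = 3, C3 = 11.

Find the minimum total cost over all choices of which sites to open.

172

Open {W1, W3}: assign each demand point to its cheapest open site.
  C1→W1 13×5=65, C2→W1 3×3=9, C3→W3 11×3=33
  transport cost 107, fixed 65 → total 172.
Compare {W1}: transport cost 129 + fixed 51 = 180.
Compare {W1, W2}: transport cost 96 + fixed 88 = 184.
Compare {W1, W2, W3}: transport cost 96 + fixed 102 = 198.
All other subsets cost ≥ 180. Minimum total cost: 172.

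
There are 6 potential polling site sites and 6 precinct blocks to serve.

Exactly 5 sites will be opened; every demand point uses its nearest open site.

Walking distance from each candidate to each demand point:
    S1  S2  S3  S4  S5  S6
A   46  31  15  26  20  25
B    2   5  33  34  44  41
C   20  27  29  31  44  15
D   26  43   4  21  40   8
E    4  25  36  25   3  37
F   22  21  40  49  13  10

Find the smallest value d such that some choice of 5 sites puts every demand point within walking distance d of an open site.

Open {A, B, C, D, E}.
  Farthest demand point is S4 at walking distance 21 (to D); all others are ≤ 21.
With {A, B, C, D, F} the worst case is 21.
With {A, B, D, E, F} the worst case is 21.
No size-5 selection achieves below 21.

21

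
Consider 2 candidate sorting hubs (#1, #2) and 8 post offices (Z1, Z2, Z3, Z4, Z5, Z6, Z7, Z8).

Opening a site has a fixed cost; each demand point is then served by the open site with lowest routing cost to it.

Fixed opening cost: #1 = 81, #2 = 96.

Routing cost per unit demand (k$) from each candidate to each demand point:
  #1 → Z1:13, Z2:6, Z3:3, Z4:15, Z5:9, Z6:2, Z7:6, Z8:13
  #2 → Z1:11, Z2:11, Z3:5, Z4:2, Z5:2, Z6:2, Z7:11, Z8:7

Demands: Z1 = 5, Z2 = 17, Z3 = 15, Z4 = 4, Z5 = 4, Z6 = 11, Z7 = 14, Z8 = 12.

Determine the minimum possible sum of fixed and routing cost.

Open {#1, #2}: assign each demand point to its cheapest open site.
  Z1→#2 5×11=55, Z2→#1 17×6=102, Z3→#1 15×3=45, Z4→#2 4×2=8, Z5→#2 4×2=8, Z6→#1 11×2=22, Z7→#1 14×6=84, Z8→#2 12×7=84
  routing cost 408, fixed 177 → total 585.
Compare {#1}: routing cost 570 + fixed 81 = 651.
Compare {#2}: routing cost 593 + fixed 96 = 689.

585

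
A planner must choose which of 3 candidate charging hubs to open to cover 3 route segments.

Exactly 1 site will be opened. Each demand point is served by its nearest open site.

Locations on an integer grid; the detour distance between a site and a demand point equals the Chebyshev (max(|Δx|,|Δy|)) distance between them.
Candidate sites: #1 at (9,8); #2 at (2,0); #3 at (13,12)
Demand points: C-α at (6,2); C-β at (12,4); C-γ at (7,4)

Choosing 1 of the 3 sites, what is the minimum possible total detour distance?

14

Open {#1}.
  C-α→#1 6, C-β→#1 4, C-γ→#1 4  ⇒ total 14.
Compare {#2}: total 19.
Compare {#3}: total 26.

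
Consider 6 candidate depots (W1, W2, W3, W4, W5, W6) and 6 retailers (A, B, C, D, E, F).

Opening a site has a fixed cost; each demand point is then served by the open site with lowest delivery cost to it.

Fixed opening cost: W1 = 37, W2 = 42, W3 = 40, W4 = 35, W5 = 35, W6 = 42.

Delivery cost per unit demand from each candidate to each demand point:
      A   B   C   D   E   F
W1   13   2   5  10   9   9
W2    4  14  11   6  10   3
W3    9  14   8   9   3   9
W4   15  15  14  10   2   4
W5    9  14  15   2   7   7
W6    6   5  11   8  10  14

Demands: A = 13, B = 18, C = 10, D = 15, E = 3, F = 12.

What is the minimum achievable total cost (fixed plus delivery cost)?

Open {W1, W2, W5}: assign each demand point to its cheapest open site.
  A→W2 13×4=52, B→W1 18×2=36, C→W1 10×5=50, D→W5 15×2=30, E→W5 3×7=21, F→W2 12×3=36
  delivery cost 225, fixed 114 → total 339.
Compare {W1, W2, W4, W5}: delivery cost 210 + fixed 149 = 359.
Compare {W1, W2, W3, W5}: delivery cost 213 + fixed 154 = 367.
Compare {W1, W2}: delivery cost 291 + fixed 79 = 370.
All other subsets cost ≥ 359. Minimum total cost: 339.

339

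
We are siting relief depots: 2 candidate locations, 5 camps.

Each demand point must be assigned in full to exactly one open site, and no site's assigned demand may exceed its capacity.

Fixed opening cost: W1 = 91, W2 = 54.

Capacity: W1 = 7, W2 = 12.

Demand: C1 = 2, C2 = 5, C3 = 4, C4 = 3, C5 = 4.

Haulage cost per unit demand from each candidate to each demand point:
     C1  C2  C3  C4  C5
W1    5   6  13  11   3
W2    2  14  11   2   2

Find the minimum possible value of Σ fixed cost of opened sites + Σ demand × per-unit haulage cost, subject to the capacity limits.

Open {W1, W2}; cheapest assignment that respects the capacities:
  W1 (cap 7, load 7): C1, C2 — cost 2×5 + 5×6 = 40
  W2 (cap 12, load 11): C3, C4, C5 — cost 4×11 + 3×2 + 4×2 = 58
  Shipping 98, fixed 145 → total 243.
  Any other capacity-feasible assignment to {W1, W2} ships for at least 98.
Total demand is 18 and no other set of sites has combined capacity ≥ 18, so {W1, W2} is the only feasible choice of open sites. Minimum: 243.

243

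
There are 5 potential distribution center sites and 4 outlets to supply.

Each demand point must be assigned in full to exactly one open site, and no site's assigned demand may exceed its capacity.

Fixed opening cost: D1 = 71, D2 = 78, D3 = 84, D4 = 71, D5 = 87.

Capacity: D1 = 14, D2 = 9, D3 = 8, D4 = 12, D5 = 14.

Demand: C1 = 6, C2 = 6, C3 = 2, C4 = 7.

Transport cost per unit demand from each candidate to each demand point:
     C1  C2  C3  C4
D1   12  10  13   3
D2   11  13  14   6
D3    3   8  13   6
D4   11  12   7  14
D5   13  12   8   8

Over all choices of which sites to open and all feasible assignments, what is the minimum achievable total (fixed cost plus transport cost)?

Open {D1, D3}; cheapest assignment that respects the capacities:
  D1 (cap 14, load 13): C2, C4 — cost 6×10 + 7×3 = 81
  D3 (cap 8, load 8): C1, C3 — cost 6×3 + 2×13 = 44
  Shipping 125, fixed 155 → total 280.
  Any other capacity-feasible assignment to {D1, D3} ships for at least 125.
Compare {D1, D4}: its best feasible assignment gives total 303.
Compare {D1, D2}: its best feasible assignment gives total 324.
Every other set of open sites that can feasibly serve all demand totals ≥ 303 even under its best assignment. Minimum: 280.

280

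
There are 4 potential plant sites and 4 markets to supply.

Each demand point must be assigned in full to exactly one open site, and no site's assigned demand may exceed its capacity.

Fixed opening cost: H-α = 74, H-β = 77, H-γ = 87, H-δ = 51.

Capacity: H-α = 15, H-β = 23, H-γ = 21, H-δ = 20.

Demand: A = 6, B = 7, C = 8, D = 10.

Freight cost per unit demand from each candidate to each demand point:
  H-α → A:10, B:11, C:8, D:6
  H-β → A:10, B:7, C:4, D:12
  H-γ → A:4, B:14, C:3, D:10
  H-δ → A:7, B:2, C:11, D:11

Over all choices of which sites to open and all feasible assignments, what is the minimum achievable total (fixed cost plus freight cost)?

Open {H-γ, H-δ}; cheapest assignment that respects the capacities:
  H-γ (cap 21, load 14): A, C — cost 6×4 + 8×3 = 48
  H-δ (cap 20, load 17): B, D — cost 7×2 + 10×11 = 124
  Shipping 172, fixed 138 → total 310.
  Any other capacity-feasible assignment to {H-γ, H-δ} ships for at least 172.
Compare {H-α, H-γ, H-δ}: its best feasible assignment gives total 334.
Compare {H-β, H-δ}: its best feasible assignment gives total 336.
Every other set of open sites that can feasibly serve all demand totals ≥ 334 even under its best assignment. Minimum: 310.

310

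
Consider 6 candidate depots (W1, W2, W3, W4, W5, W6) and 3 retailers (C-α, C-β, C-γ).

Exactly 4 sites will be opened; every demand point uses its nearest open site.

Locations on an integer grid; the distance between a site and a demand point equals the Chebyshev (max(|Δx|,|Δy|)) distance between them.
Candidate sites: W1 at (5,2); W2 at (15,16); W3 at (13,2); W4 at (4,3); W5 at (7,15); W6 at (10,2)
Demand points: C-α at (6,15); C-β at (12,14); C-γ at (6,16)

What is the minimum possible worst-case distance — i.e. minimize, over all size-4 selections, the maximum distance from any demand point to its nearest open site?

Open {W1, W2, W3, W5}.
  Farthest demand point is C-β at distance 3 (to W2); all others are ≤ 3.
With {W1, W2, W4, W5} the worst case is 3.
With {W1, W2, W5, W6} the worst case is 3.
No size-4 selection achieves below 3.

3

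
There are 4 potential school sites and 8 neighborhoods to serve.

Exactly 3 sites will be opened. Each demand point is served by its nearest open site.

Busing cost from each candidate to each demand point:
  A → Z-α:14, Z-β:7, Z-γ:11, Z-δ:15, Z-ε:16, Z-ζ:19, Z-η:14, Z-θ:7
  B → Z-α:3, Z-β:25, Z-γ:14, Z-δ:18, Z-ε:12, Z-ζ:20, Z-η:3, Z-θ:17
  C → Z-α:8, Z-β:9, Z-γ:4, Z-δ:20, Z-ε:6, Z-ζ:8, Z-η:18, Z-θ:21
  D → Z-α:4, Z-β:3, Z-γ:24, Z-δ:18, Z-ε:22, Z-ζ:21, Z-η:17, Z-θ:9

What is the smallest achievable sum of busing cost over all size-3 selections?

Open {A, B, C}.
  Z-α→B 3, Z-β→A 7, Z-γ→C 4, Z-δ→A 15, Z-ε→C 6, Z-ζ→C 8, Z-η→B 3, Z-θ→A 7  ⇒ total 53.
Compare {B, C, D}: total 54.
Compare {A, C, D}: total 61.
No size-3 selection does better; minimum is 53.

53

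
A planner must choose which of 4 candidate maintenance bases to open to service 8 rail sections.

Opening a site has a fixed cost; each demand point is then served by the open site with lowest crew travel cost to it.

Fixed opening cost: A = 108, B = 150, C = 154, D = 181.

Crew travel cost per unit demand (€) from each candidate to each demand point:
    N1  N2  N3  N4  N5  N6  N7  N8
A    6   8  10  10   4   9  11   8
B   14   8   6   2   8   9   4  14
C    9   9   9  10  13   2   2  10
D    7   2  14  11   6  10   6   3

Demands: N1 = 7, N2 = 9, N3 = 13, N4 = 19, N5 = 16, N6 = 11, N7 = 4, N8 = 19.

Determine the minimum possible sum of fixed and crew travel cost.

Open {B, D}: assign each demand point to its cheapest open site.
  N1→D 7×7=49, N2→D 9×2=18, N3→B 13×6=78, N4→B 19×2=38, N5→D 16×6=96, N6→B 11×9=99, N7→B 4×4=16, N8→D 19×3=57
  crew travel cost 451, fixed 331 → total 782.
Compare {A, B}: crew travel cost 561 + fixed 258 = 819.
Compare {A, B, D}: crew travel cost 412 + fixed 439 = 851.
Compare {B, C, D}: crew travel cost 366 + fixed 485 = 851.
All other subsets cost ≥ 819. Minimum total cost: 782.

782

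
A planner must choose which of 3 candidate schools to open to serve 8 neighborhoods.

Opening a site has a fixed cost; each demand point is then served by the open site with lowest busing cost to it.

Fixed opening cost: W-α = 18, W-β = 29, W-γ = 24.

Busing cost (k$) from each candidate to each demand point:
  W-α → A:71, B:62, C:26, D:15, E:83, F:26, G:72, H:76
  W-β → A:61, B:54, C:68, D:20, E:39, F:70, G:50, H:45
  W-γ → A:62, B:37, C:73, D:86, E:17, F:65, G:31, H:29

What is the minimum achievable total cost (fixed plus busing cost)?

285

Open {W-α, W-γ}: assign each demand point to its cheapest open site.
  A→W-γ 62, B→W-γ 37, C→W-α 26, D→W-α 15, E→W-γ 17, F→W-α 26, G→W-γ 31, H→W-γ 29
  busing cost 243, fixed 42 → total 285.
Compare {W-α, W-β, W-γ}: busing cost 242 + fixed 71 = 313.
Compare {W-α, W-β}: busing cost 316 + fixed 47 = 363.
Compare {W-β, W-γ}: busing cost 328 + fixed 53 = 381.
All other subsets cost ≥ 313. Minimum total cost: 285.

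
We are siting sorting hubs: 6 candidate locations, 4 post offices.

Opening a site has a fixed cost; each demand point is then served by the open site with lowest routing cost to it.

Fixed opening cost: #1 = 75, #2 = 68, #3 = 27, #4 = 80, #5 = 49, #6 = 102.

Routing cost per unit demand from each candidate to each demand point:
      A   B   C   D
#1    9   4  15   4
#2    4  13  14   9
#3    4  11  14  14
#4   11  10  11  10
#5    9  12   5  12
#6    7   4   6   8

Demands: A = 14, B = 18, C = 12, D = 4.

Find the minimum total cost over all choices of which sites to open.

Open {#1, #3, #5}: assign each demand point to its cheapest open site.
  A→#3 14×4=56, B→#1 18×4=72, C→#5 12×5=60, D→#1 4×4=16
  routing cost 204, fixed 151 → total 355.
Compare {#3, #6}: routing cost 232 + fixed 129 = 361.
Compare {#6}: routing cost 274 + fixed 102 = 376.
Compare {#1, #2, #5}: routing cost 204 + fixed 192 = 396.
All other subsets cost ≥ 361. Minimum total cost: 355.

355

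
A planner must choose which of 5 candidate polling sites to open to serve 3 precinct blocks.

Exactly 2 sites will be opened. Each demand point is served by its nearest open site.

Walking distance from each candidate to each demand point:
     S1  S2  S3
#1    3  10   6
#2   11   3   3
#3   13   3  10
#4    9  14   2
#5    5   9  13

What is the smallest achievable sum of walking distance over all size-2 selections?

9

Open {#1, #2}.
  S1→#1 3, S2→#2 3, S3→#2 3  ⇒ total 9.
Compare {#2, #5}: total 11.
Compare {#1, #3}: total 12.
No size-2 selection does better; minimum is 9.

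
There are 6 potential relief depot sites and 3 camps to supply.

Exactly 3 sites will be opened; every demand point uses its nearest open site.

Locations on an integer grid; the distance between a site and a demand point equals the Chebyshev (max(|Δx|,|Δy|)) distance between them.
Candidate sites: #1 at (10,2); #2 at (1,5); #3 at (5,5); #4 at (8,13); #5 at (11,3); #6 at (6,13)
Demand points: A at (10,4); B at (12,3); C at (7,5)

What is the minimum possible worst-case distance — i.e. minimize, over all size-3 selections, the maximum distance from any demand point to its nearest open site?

2

Open {#1, #2, #3}.
  Farthest demand point is A at distance 2 (to #1); all others are ≤ 2.
With {#1, #3, #4} the worst case is 2.
With {#1, #3, #5} the worst case is 2.
No size-3 selection achieves below 2.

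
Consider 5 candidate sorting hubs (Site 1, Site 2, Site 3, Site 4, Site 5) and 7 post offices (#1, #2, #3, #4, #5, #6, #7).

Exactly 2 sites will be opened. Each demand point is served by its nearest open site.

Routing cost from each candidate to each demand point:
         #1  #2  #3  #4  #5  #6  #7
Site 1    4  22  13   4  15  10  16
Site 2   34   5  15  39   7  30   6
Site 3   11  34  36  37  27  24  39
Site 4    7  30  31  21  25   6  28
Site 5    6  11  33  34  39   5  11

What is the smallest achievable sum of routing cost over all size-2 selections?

49

Open {Site 1, Site 2}.
  #1→Site 1 4, #2→Site 2 5, #3→Site 1 13, #4→Site 1 4, #5→Site 2 7, #6→Site 1 10, #7→Site 2 6  ⇒ total 49.
Compare {Site 1, Site 5}: total 63.
Compare {Site 2, Site 4}: total 67.
No size-2 selection does better; minimum is 49.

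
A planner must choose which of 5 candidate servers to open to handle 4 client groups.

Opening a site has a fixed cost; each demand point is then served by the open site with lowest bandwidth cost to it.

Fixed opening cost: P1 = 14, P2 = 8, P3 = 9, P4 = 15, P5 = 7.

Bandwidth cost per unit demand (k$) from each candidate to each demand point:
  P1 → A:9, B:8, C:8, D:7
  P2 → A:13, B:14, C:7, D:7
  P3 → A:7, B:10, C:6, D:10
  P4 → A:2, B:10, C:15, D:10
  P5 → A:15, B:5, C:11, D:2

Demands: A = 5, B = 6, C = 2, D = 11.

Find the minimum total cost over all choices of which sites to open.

105

Open {P3, P4, P5}: assign each demand point to its cheapest open site.
  A→P4 5×2=10, B→P5 6×5=30, C→P3 2×6=12, D→P5 11×2=22
  bandwidth cost 74, fixed 31 → total 105.
Compare {P4, P5}: bandwidth cost 84 + fixed 22 = 106.
Compare {P2, P4, P5}: bandwidth cost 76 + fixed 30 = 106.
Compare {P2, P3, P4, P5}: bandwidth cost 74 + fixed 39 = 113.
All other subsets cost ≥ 106. Minimum total cost: 105.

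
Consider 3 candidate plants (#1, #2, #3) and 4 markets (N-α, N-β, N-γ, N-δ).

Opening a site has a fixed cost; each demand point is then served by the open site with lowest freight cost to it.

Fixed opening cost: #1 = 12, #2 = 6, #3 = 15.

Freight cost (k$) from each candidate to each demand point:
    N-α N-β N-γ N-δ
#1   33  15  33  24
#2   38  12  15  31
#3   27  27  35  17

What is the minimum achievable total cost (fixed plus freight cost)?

Open {#2, #3}: assign each demand point to its cheapest open site.
  N-α→#3 27, N-β→#2 12, N-γ→#2 15, N-δ→#3 17
  freight cost 71, fixed 21 → total 92.
Compare {#2}: freight cost 96 + fixed 6 = 102.
Compare {#1, #2}: freight cost 84 + fixed 18 = 102.
Compare {#1, #2, #3}: freight cost 71 + fixed 33 = 104.
All other subsets cost ≥ 102. Minimum total cost: 92.

92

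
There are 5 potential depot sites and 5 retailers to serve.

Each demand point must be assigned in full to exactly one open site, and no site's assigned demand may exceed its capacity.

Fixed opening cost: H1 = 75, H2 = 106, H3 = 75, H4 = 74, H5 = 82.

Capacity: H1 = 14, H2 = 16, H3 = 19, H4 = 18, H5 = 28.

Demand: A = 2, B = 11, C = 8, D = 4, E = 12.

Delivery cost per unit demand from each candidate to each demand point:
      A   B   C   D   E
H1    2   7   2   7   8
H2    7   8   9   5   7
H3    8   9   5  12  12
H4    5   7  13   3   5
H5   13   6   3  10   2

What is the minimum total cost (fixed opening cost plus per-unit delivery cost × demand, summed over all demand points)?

295

Open {H1, H5}; cheapest assignment that respects the capacities:
  H1 (cap 14, load 14): A, C, D — cost 2×2 + 8×2 + 4×7 = 48
  H5 (cap 28, load 23): B, E — cost 11×6 + 12×2 = 90
  Shipping 138, fixed 157 → total 295.
  Any other capacity-feasible assignment to {H1, H5} ships for at least 138.
Compare {H4, H5}: its best feasible assignment gives total 303.
Compare {H3, H5}: its best feasible assignment gives total 343.
Every other set of open sites that can feasibly serve all demand totals ≥ 303 even under its best assignment. Minimum: 295.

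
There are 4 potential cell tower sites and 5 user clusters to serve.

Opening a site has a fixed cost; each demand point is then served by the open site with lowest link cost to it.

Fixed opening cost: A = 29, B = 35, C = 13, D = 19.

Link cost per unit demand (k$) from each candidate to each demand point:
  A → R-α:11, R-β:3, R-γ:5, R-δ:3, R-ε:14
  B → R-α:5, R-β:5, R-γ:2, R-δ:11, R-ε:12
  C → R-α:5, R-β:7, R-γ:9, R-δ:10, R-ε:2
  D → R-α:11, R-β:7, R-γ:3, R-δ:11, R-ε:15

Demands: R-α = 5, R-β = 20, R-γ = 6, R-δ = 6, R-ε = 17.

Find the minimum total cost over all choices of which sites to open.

209

Open {A, C}: assign each demand point to its cheapest open site.
  R-α→C 5×5=25, R-β→A 20×3=60, R-γ→A 6×5=30, R-δ→A 6×3=18, R-ε→C 17×2=34
  link cost 167, fixed 42 → total 209.
Compare {A, C, D}: link cost 155 + fixed 61 = 216.
Compare {A, B, C}: link cost 149 + fixed 77 = 226.
Compare {A, B, C, D}: link cost 149 + fixed 96 = 245.
All other subsets cost ≥ 216. Minimum total cost: 209.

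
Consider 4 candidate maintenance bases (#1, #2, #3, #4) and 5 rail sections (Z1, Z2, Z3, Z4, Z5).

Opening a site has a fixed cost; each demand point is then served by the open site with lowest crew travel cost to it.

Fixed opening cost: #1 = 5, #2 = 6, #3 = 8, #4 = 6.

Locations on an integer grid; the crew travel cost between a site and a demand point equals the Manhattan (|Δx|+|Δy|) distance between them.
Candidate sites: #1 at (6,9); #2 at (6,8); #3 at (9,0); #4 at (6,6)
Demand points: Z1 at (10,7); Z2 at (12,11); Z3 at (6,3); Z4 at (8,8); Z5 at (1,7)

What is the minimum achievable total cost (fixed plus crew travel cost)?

33

Open {#2}: assign each demand point to its cheapest open site.
  Z1→#2 5, Z2→#2 9, Z3→#2 5, Z4→#2 2, Z5→#2 6
  crew travel cost 27, fixed 6 → total 33.
Compare {#1}: crew travel cost 30 + fixed 5 = 35.
Compare {#4}: crew travel cost 29 + fixed 6 = 35.
Compare {#1, #4}: crew travel cost 25 + fixed 11 = 36.
All other subsets cost ≥ 35. Minimum total cost: 33.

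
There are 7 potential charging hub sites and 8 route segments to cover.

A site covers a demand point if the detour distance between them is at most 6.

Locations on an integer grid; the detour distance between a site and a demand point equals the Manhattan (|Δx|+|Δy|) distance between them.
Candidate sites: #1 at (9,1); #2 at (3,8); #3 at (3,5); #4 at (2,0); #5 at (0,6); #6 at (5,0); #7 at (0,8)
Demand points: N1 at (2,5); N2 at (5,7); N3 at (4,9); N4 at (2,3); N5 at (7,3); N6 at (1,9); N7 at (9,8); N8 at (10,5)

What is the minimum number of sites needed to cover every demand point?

Coverage sets (demand points within 6 of each site):
  #1: {N5, N8}
  #2: {N1, N2, N3, N4, N6, N7}
  #3: {N1, N2, N3, N4, N5, N6}
  #4: {N1, N4}
  #5: {N1, N2, N4, N6}
  #6: {N4, N5}
  #7: {N1, N2, N3, N6}
No single site covers all 8 demand points.
But {#1, #2} covers everything, so the minimum is 2.

2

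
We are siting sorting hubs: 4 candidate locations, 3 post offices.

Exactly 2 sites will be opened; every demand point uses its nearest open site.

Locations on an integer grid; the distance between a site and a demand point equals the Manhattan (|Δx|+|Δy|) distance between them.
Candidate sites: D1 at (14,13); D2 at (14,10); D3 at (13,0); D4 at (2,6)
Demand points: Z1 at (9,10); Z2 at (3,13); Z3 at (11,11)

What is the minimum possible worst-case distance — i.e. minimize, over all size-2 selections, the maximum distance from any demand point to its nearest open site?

8

Open {D1, D4}.
  Farthest demand point is Z1 at distance 8 (to D1); all others are ≤ 8.
With {D2, D4} the worst case is 8.
With {D1, D2} the worst case is 11.
No size-2 selection achieves below 8.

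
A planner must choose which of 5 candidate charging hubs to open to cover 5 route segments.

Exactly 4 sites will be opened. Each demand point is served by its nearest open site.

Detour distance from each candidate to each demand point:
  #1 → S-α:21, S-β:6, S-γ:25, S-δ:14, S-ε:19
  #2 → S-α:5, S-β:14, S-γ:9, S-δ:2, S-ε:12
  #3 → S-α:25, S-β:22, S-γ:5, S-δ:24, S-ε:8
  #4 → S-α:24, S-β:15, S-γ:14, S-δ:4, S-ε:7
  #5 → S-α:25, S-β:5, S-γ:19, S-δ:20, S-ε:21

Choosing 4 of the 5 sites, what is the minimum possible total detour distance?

Open {#2, #3, #4, #5}.
  S-α→#2 5, S-β→#5 5, S-γ→#3 5, S-δ→#2 2, S-ε→#4 7  ⇒ total 24.
Compare {#1, #2, #3, #4}: total 25.
Compare {#1, #2, #3, #5}: total 25.
No size-4 selection does better; minimum is 24.

24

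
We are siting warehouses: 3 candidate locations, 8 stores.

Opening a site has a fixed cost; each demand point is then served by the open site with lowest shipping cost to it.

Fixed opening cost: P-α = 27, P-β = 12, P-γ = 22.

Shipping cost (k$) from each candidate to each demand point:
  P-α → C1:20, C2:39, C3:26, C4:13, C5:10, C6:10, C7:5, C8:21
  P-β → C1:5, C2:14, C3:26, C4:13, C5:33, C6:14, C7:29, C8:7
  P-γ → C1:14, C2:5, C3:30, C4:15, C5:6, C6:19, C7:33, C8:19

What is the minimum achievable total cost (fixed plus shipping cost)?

Open {P-α, P-β}: assign each demand point to its cheapest open site.
  C1→P-β 5, C2→P-β 14, C3→P-α 26, C4→P-α 13, C5→P-α 10, C6→P-α 10, C7→P-α 5, C8→P-β 7
  shipping cost 90, fixed 39 → total 129.
Compare {P-α, P-β, P-γ}: shipping cost 77 + fixed 61 = 138.
Compare {P-β, P-γ}: shipping cost 105 + fixed 34 = 139.
Compare {P-α, P-γ}: shipping cost 98 + fixed 49 = 147.
All other subsets cost ≥ 138. Minimum total cost: 129.

129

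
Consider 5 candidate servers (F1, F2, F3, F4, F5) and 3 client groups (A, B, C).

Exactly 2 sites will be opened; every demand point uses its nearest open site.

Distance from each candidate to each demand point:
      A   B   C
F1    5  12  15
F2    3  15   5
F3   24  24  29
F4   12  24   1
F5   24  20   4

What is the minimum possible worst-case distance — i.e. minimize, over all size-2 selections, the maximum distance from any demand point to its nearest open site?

12

Open {F1, F2}.
  Farthest demand point is B at distance 12 (to F1); all others are ≤ 12.
With {F1, F4} the worst case is 12.
With {F1, F5} the worst case is 12.
No size-2 selection achieves below 12.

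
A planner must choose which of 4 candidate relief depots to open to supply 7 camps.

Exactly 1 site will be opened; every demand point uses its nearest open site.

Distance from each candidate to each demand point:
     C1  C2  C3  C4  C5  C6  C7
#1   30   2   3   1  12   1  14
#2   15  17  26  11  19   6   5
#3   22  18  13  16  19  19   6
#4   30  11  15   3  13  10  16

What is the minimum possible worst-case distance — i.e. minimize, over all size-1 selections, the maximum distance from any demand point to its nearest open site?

Open {#3}.
  Farthest demand point is C1 at distance 22 (to #3); all others are ≤ 22.
With {#2} the worst case is 26.
With {#1} the worst case is 30.
No size-1 selection achieves below 22.

22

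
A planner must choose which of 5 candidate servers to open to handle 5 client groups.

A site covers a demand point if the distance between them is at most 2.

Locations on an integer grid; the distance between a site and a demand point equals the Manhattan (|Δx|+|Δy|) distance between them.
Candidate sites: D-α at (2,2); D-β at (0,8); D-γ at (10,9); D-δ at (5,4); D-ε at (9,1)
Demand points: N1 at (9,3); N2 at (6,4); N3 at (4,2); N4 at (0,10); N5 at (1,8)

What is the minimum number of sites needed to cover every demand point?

Coverage sets (demand points within 2 of each site):
  D-α: {N3}
  D-β: {N4, N5}
  D-γ: {}
  D-δ: {N2}
  D-ε: {N1}
No 3 sites suffice: every size-3 union leaves at least one demand point uncovered.
But {D-α, D-β, D-δ, D-ε} covers everything, so the minimum is 4.

4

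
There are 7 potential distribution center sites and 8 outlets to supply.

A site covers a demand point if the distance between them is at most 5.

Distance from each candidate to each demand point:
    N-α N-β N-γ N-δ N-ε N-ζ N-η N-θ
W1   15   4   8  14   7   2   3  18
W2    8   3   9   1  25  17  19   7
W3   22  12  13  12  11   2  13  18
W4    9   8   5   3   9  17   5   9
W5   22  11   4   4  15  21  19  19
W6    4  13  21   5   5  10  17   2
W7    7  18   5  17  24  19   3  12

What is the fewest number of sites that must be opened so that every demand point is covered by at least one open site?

Coverage sets (demand points within 5 of each site):
  W1: {N-β, N-ζ, N-η}
  W2: {N-β, N-δ}
  W3: {N-ζ}
  W4: {N-γ, N-δ, N-η}
  W5: {N-γ, N-δ}
  W6: {N-α, N-δ, N-ε, N-θ}
  W7: {N-γ, N-η}
No 2 sites suffice: every size-2 union leaves at least one demand point uncovered.
But {W1, W4, W6} covers everything, so the minimum is 3.

3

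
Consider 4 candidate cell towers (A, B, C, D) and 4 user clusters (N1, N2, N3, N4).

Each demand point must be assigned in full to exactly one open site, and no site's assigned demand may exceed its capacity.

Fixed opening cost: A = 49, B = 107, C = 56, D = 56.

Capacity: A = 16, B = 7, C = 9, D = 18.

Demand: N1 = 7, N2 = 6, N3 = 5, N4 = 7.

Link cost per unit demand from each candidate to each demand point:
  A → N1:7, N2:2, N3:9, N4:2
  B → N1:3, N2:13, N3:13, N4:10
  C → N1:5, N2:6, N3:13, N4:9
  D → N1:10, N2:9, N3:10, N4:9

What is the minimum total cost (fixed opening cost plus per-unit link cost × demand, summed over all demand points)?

Open {A, D}; cheapest assignment that respects the capacities:
  A (cap 16, load 13): N2, N4 — cost 6×2 + 7×2 = 26
  D (cap 18, load 12): N1, N3 — cost 7×10 + 5×10 = 120
  Shipping 146, fixed 105 → total 251.
  Any other capacity-feasible assignment to {A, D} ships for at least 146.
Compare {A, C, D}: its best feasible assignment gives total 272.
Compare {A, B, D}: its best feasible assignment gives total 309.
Every other set of open sites that can feasibly serve all demand totals ≥ 272 even under its best assignment. Minimum: 251.

251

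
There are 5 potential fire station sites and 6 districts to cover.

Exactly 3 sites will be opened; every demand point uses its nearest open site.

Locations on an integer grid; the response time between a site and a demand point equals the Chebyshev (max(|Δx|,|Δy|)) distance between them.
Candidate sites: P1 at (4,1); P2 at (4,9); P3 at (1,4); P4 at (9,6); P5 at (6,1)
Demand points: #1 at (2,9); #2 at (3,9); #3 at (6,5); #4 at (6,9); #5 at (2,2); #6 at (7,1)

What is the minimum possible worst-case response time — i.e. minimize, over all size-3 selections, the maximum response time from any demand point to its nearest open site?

Open {P1, P2, P4}.
  Farthest demand point is #3 at response time 3 (to P4); all others are ≤ 3.
With {P1, P2, P3} the worst case is 4.
With {P1, P2, P5} the worst case is 4.
No size-3 selection achieves below 3.

3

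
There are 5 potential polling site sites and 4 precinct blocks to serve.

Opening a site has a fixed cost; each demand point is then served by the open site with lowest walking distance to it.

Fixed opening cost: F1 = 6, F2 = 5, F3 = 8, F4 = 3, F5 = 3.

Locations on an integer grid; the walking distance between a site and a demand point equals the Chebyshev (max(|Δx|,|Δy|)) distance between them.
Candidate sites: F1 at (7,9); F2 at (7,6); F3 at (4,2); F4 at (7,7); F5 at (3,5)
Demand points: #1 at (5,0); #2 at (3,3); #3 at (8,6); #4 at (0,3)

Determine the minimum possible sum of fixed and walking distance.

17

Open {F4, F5}: assign each demand point to its cheapest open site.
  #1→F5 5, #2→F5 2, #3→F4 1, #4→F5 3
  walking distance 11, fixed 6 → total 17.
Compare {F5}: walking distance 15 + fixed 3 = 18.
Compare {F3}: walking distance 11 + fixed 8 = 19.
Compare {F2, F5}: walking distance 11 + fixed 8 = 19.
All other subsets cost ≥ 18. Minimum total cost: 17.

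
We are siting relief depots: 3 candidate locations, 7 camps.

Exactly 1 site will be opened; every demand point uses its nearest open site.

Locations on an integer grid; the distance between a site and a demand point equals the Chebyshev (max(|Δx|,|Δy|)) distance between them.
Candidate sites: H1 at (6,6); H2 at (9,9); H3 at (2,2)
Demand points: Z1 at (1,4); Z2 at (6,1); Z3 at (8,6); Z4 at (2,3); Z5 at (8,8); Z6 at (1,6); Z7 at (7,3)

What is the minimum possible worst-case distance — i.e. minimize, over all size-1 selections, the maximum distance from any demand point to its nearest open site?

Open {H1}.
  Farthest demand point is Z1 at distance 5 (to H1); all others are ≤ 5.
With {H3} the worst case is 6.
With {H2} the worst case is 8.
No size-1 selection achieves below 5.

5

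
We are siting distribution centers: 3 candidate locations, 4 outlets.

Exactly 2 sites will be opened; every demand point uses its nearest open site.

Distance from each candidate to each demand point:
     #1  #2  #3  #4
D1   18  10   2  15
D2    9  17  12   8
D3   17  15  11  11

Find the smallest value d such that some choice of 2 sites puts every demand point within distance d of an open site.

10

Open {D1, D2}.
  Farthest demand point is #2 at distance 10 (to D1); all others are ≤ 10.
With {D2, D3} the worst case is 15.
With {D1, D3} the worst case is 17.
No size-2 selection achieves below 10.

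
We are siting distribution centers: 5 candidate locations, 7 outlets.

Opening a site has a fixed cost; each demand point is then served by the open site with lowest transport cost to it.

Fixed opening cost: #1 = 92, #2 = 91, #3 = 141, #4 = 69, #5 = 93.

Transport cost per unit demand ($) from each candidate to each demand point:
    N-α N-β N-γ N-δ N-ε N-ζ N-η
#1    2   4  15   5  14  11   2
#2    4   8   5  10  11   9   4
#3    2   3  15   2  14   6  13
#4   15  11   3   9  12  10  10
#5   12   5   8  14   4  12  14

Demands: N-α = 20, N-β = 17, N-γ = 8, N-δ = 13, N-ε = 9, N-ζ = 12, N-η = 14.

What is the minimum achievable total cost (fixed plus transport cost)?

Open {#1, #4}: assign each demand point to its cheapest open site.
  N-α→#1 20×2=40, N-β→#1 17×4=68, N-γ→#4 8×3=24, N-δ→#1 13×5=65, N-ε→#4 9×12=108, N-ζ→#4 12×10=120, N-η→#1 14×2=28
  transport cost 453, fixed 161 → total 614.
Compare {#2, #3}: transport cost 384 + fixed 232 = 616.
Compare {#1, #5}: transport cost 433 + fixed 185 = 618.
Compare {#1, #2}: transport cost 448 + fixed 183 = 631.
All other subsets cost ≥ 616. Minimum total cost: 614.

614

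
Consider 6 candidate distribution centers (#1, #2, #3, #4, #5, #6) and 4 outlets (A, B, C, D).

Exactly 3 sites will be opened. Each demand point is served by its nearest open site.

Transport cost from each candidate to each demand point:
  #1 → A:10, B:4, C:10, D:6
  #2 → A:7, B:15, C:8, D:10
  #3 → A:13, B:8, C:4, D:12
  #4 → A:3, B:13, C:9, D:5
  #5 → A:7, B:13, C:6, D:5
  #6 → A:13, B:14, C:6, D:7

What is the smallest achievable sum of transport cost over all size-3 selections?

16

Open {#1, #3, #4}.
  A→#4 3, B→#1 4, C→#3 4, D→#4 5  ⇒ total 16.
Compare {#1, #4, #5}: total 18.
Compare {#1, #4, #6}: total 18.
No size-3 selection does better; minimum is 16.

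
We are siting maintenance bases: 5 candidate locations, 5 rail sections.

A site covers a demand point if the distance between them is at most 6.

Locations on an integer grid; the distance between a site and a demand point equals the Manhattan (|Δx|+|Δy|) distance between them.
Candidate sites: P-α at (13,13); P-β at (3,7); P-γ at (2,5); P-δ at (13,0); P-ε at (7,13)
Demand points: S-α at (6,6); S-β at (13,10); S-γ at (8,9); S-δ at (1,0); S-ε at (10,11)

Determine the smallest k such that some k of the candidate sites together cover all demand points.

3

Coverage sets (demand points within 6 of each site):
  P-α: {S-β, S-ε}
  P-β: {S-α}
  P-γ: {S-α, S-δ}
  P-δ: {}
  P-ε: {S-γ, S-ε}
No 2 sites suffice: every size-2 union leaves at least one demand point uncovered.
But {P-α, P-γ, P-ε} covers everything, so the minimum is 3.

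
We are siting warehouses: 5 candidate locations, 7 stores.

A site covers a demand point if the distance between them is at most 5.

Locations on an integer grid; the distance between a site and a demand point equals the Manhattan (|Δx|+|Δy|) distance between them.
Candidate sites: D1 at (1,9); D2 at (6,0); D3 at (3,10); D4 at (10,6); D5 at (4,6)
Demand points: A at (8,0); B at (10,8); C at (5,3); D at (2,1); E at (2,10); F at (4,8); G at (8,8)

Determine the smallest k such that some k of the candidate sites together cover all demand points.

3

Coverage sets (demand points within 5 of each site):
  D1: {E, F}
  D2: {A, C, D}
  D3: {E, F}
  D4: {B, G}
  D5: {C, F}
No 2 sites suffice: every size-2 union leaves at least one demand point uncovered.
But {D1, D2, D4} covers everything, so the minimum is 3.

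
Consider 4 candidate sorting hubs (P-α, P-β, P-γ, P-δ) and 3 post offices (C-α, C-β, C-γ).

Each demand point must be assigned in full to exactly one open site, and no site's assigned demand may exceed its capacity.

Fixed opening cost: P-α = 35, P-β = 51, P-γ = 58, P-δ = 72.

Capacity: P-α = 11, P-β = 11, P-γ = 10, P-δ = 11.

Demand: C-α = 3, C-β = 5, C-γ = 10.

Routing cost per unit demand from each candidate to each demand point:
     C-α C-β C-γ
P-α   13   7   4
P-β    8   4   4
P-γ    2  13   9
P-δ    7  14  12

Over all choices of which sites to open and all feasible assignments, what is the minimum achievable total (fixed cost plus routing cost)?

170

Open {P-α, P-β}; cheapest assignment that respects the capacities:
  P-α (cap 11, load 10): C-γ — cost 10×4 = 40
  P-β (cap 11, load 8): C-α, C-β — cost 3×8 + 5×4 = 44
  Shipping 84, fixed 86 → total 170.
  Any other capacity-feasible assignment to {P-α, P-β} ships for at least 84.
Compare {P-α, P-γ}: its best feasible assignment gives total 204.
Compare {P-α, P-β, P-γ}: its best feasible assignment gives total 210.
Every other set of open sites that can feasibly serve all demand totals ≥ 204 even under its best assignment. Minimum: 170.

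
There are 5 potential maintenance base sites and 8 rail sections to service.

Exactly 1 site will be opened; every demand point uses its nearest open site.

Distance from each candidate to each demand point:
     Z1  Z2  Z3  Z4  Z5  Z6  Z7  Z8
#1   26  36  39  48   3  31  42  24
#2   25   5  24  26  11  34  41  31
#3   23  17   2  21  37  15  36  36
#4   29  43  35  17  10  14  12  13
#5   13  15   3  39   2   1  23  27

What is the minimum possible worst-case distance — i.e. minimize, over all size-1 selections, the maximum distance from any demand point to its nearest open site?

Open {#3}.
  Farthest demand point is Z5 at distance 37 (to #3); all others are ≤ 37.
With {#5} the worst case is 39.
With {#2} the worst case is 41.
No size-1 selection achieves below 37.

37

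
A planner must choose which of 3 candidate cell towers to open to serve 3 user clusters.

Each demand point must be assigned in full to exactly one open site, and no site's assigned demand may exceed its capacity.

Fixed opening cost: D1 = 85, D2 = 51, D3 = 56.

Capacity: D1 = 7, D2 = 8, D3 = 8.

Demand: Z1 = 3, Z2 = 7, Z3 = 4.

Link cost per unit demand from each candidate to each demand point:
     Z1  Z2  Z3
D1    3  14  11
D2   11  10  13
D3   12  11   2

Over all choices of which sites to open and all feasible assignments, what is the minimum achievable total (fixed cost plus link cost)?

221

Open {D2, D3}; cheapest assignment that respects the capacities:
  D2 (cap 8, load 7): Z2 — cost 7×10 = 70
  D3 (cap 8, load 7): Z1, Z3 — cost 3×12 + 4×2 = 44
  Shipping 114, fixed 107 → total 221.
  Any other capacity-feasible assignment to {D2, D3} ships for at least 114.
Compare {D1, D2}: its best feasible assignment gives total 259.
Compare {D1, D3}: its best feasible assignment gives total 271.
Every other set of open sites that can feasibly serve all demand totals ≥ 259 even under its best assignment. Minimum: 221.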